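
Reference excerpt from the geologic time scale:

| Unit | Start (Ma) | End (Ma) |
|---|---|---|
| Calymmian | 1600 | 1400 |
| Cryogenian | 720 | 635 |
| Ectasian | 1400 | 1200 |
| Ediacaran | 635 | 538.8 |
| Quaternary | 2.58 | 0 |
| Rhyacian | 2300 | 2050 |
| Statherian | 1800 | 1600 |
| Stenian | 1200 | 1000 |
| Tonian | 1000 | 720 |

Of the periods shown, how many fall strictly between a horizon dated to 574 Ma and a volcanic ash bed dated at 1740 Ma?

The older date is 1740 Ma and the younger is 574 Ma.
Periods with start < 1740 and end > 574 Ma: Calymmian (1600–1400), Ectasian (1400–1200), Stenian (1200–1000), Tonian (1000–720), Cryogenian (720–635).
That is 5 complete periods.

5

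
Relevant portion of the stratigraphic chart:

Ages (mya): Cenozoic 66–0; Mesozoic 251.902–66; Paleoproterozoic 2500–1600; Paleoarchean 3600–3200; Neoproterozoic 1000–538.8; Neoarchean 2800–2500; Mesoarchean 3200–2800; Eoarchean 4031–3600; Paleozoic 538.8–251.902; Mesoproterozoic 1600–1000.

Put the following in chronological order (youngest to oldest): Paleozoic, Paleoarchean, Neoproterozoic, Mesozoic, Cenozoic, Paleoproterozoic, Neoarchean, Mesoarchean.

Cenozoic, then Mesozoic, then Paleozoic, then Neoproterozoic, then Paleoproterozoic, then Neoarchean, then Mesoarchean, then Paleoarchean

The oldest of these is Paleoarchean (starts 3600 Ma) and the youngest is Cenozoic (ends 0 Ma).
In between, by decreasing start age: Mesoarchean (3200), Neoarchean (2800), Paleoproterozoic (2500), Neoproterozoic (1000), Paleozoic (538.8), Mesozoic (251.902).
Listing youngest first means reversing that sequence.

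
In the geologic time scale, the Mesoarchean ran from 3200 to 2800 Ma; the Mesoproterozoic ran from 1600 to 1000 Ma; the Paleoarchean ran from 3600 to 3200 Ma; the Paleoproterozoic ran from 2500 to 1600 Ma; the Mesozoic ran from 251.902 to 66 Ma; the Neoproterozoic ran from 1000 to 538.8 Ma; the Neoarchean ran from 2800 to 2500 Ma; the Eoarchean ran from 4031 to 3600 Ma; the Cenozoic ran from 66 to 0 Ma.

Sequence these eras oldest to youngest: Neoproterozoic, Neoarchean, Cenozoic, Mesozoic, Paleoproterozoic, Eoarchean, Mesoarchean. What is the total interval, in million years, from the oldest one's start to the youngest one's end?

Eoarchean → Mesoarchean → Neoarchean → Paleoproterozoic → Neoproterozoic → Mesozoic → Cenozoic; total span 4031 Myr

Start ages (Ma): Eoarchean 4031, Mesoarchean 3200, Neoarchean 2800, Paleoproterozoic 2500, Neoproterozoic 1000, Mesozoic 251.902, Cenozoic 66.
Ordered oldest to youngest: Eoarchean, Mesoarchean, Neoarchean, Paleoproterozoic, Neoproterozoic, Mesozoic, Cenozoic.
Span = 4031 − 0 = 4031 Myr.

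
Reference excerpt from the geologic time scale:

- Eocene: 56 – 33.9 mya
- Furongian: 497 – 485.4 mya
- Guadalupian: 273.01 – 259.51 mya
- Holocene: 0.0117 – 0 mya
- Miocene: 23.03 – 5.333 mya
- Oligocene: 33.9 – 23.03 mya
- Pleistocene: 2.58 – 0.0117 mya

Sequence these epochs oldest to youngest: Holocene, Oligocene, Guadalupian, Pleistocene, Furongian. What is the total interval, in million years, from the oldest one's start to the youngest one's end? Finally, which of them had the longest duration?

Start ages (Ma): Furongian 497, Guadalupian 273.01, Oligocene 33.9, Pleistocene 2.58, Holocene 0.0117.
Ordered oldest to youngest: Furongian, Guadalupian, Oligocene, Pleistocene, Holocene.
Span = 497 − 0 = 497 Myr.
Durations: Holocene 0.0117, Furongian 11.6, Oligocene 10.87, Pleistocene 2.5683, Guadalupian 13.5 → longest is Guadalupian (13.5 Myr).

Furongian → Guadalupian → Oligocene → Pleistocene → Holocene; total span 497 Myr; longest is Guadalupian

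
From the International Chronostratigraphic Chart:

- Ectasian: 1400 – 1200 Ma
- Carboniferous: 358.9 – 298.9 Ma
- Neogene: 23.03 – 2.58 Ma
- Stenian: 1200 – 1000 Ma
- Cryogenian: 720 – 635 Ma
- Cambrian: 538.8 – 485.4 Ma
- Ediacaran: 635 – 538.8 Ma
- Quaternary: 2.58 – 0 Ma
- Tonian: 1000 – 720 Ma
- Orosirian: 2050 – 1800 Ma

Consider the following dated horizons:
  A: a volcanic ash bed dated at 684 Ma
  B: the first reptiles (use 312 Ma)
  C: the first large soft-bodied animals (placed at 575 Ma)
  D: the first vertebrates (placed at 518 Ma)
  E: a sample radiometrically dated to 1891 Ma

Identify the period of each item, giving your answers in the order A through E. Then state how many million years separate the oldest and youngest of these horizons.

Match each age against the start–end ranges in the excerpt: A = 684 Ma → Cryogenian (720–635); B = 312 Ma → Carboniferous (358.9–298.9); C = 575 Ma → Ediacaran (635–538.8); D = 518 Ma → Cambrian (538.8–485.4); E = 1891 Ma → Orosirian (2050–1800).
The largest age is 1891 Ma and the smallest is 312 Ma; their difference is 1579 Myr.

A — Cryogenian; B — Carboniferous; C — Ediacaran; D — Cambrian; E — Orosirian; span 1579 million years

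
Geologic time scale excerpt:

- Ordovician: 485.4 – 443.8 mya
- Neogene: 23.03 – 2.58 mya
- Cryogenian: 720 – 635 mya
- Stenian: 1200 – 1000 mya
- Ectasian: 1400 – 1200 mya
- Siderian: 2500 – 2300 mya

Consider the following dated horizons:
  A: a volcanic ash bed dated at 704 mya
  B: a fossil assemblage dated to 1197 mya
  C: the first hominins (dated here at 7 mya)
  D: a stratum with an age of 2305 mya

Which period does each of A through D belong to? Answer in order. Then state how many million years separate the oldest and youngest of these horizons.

A — Cryogenian; B — Stenian; C — Neogene; D — Siderian; span 2298 million years

A: 704 Ma lies in 720–635 Ma, so Cryogenian.
B: 1197 Ma lies in 1200–1000 Ma, so Stenian.
C: 7 Ma lies in 23.03–2.58 Ma, so Neogene.
D: 2305 Ma lies in 2500–2300 Ma, so Siderian.
Oldest = 2305 Ma, youngest = 7 Ma → span 2298 Myr.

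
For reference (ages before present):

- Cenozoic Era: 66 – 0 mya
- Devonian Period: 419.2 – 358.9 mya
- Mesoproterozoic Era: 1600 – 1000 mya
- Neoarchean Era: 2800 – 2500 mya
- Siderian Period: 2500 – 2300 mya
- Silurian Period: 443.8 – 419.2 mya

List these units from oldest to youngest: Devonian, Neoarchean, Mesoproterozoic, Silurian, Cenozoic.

Read off each span (Ma): Devonian 419.2–358.9; Neoarchean 2800–2500; Mesoproterozoic 1600–1000; Silurian 443.8–419.2; Cenozoic 66–0.
Larger Ma is older, so oldest→youngest is Neoarchean, Mesoproterozoic, Silurian, Devonian, Cenozoic.

Neoarchean, Mesoproterozoic, Silurian, Devonian, Cenozoic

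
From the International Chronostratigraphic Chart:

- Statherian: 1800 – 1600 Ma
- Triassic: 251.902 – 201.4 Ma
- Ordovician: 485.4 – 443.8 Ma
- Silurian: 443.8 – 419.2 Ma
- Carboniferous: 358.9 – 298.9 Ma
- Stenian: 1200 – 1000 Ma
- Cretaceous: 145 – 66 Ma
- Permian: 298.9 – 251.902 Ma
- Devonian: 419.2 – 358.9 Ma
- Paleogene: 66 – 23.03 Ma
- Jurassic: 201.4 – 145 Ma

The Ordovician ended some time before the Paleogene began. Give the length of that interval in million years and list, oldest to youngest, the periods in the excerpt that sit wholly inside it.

The Ordovician closes at 443.8 Ma and the Paleogene opens at 66 Ma, so the interval is 443.8 − 66 = 377.8 Myr.
A period fits inside if it starts at or after 443.8 Ma and ends at or before 66 Ma; oldest first that gives Silurian, Devonian, Carboniferous, Permian, Triassic, Jurassic, Cretaceous.

377.8 million years; Silurian, Devonian, Carboniferous, Permian, Triassic, Jurassic, Cretaceous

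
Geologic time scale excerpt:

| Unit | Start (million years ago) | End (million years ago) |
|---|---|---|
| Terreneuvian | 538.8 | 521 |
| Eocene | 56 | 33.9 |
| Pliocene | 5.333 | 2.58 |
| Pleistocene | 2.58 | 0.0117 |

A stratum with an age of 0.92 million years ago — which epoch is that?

0.92 Ma lies between 2.58 and 0.0117 Ma, so it falls in the Pleistocene.

Pleistocene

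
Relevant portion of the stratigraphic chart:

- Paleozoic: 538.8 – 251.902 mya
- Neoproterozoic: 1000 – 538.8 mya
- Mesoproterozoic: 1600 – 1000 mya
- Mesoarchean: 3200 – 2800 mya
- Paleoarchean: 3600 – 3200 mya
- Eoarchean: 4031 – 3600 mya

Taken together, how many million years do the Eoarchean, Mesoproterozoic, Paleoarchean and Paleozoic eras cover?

Duration is start − end for each: (4031 − 3600) + (1600 − 1000) + (3600 − 3200) + (538.8 − 251.902).
That is 431 + 600 + 400 + 286.898, which totals 1717.898 million years.

1717.898 million years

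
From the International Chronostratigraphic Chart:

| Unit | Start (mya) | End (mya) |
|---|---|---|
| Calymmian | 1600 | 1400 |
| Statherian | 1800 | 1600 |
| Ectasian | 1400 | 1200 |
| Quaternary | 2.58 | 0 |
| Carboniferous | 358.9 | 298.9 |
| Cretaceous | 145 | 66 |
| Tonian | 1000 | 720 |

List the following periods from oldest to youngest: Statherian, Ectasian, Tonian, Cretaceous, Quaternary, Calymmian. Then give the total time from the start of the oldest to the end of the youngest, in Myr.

From the excerpt: Statherian 1800–1600; Ectasian 1400–1200; Tonian 1000–720; Cretaceous 145–66; Quaternary 2.58–0; Calymmian 1600–1400 (Ma).
Larger Ma is earlier, so the oldest is Statherian and the youngest is Quaternary; oldest to youngest: Statherian, Calymmian, Ectasian, Tonian, Cretaceous, Quaternary.
Oldest start 1800 minus youngest end 0 gives 1800 Myr overall.

Statherian → Calymmian → Ectasian → Tonian → Cretaceous → Quaternary; total span 1800 Myr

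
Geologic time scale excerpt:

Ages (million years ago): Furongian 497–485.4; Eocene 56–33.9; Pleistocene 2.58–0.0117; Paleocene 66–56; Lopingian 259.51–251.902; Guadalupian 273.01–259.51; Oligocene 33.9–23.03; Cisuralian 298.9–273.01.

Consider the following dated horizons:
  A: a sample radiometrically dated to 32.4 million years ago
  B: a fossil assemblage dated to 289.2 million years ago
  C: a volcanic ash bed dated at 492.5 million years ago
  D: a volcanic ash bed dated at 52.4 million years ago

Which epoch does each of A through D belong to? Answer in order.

A — Oligocene; B — Cisuralian; C — Furongian; D — Eocene

Match each age against the start–end ranges in the excerpt: A = 32.4 Ma → Oligocene (33.9–23.03); B = 289.2 Ma → Cisuralian (298.9–273.01); C = 492.5 Ma → Furongian (497–485.4); D = 52.4 Ma → Eocene (56–33.9).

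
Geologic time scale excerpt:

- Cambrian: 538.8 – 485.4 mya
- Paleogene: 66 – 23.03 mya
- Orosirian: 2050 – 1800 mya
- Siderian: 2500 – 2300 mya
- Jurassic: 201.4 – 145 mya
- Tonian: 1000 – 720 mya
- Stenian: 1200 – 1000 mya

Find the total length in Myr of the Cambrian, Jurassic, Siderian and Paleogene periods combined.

Duration is start − end for each: (538.8 − 485.4) + (201.4 − 145) + (2500 − 2300) + (66 − 23.03).
That is 53.4 + 56.4 + 200 + 42.97, which totals 352.77 million years.

352.77 million years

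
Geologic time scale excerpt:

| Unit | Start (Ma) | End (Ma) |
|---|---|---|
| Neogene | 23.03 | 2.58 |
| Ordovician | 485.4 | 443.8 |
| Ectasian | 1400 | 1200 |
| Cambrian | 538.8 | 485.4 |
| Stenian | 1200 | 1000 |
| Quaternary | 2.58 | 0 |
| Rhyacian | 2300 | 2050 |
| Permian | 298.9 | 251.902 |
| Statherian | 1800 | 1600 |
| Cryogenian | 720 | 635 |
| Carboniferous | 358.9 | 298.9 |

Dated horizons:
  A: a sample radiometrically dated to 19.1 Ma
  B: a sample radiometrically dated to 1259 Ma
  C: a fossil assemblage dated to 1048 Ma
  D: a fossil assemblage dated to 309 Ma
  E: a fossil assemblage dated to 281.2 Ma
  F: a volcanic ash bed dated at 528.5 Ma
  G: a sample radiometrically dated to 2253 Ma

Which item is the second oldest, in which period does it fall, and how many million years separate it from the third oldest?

B, in the Ectasian; 211 million years to C

Sorted oldest-first by Ma: G (2253), B (1259), C (1048), F (528.5), D (309), E (281.2), A (19.1).
The second oldest is B at 1259 Ma, which lies in 1400–1200 Ma: the Ectasian.
The third oldest is C at 1048 Ma; separation = |1259 − 1048| = 211 Myr.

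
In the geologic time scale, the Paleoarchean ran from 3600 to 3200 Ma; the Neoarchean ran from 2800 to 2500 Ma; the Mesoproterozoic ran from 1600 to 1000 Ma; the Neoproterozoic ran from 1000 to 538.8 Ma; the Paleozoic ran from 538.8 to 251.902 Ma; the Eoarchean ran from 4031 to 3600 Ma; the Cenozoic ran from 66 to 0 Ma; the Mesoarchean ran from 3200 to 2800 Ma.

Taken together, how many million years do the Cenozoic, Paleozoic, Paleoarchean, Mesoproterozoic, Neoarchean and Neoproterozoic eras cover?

2114.098 million years

Duration is start − end for each: (66 − 0) + (538.8 − 251.902) + (3600 − 3200) + (1600 − 1000) + (2800 − 2500) + (1000 − 538.8).
That is 66 + 286.898 + 400 + 600 + 300 + 461.2, which totals 2114.098 million years.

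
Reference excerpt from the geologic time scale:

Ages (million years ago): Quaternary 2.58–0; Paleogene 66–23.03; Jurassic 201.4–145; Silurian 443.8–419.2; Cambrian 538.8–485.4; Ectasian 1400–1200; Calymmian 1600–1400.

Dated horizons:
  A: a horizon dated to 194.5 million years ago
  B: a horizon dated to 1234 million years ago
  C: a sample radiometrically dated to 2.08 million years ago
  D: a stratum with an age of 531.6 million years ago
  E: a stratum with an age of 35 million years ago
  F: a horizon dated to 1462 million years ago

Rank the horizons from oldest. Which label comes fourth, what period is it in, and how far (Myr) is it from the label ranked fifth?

Larger Ma means older, so oldest first: F 1462 > B 1234 > D 531.6 > A 194.5 > E 35 > C 2.08.
Counting 4 along gives A (194.5 Ma); the excerpt puts that inside the Jurassic, 201.4–145 Ma.
Next in line is E (35 Ma), and 194.5 − 35 = 159.5 Myr.

A, in the Jurassic; 159.5 million years to E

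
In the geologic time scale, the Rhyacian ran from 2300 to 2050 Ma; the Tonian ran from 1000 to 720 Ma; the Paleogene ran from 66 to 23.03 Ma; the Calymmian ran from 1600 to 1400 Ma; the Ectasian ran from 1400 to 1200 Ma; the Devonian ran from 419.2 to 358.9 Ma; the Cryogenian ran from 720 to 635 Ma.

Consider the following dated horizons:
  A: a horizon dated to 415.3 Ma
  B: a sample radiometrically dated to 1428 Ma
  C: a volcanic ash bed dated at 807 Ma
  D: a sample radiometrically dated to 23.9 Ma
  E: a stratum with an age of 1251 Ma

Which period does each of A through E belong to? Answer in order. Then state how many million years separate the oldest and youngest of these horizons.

A — Devonian; B — Calymmian; C — Tonian; D — Paleogene; E — Ectasian; span 1404.1 million years

Match each age against the start–end ranges in the excerpt: A = 415.3 Ma → Devonian (419.2–358.9); B = 1428 Ma → Calymmian (1600–1400); C = 807 Ma → Tonian (1000–720); D = 23.9 Ma → Paleogene (66–23.03); E = 1251 Ma → Ectasian (1400–1200).
The largest age is 1428 Ma and the smallest is 23.9 Ma; their difference is 1404.1 Myr.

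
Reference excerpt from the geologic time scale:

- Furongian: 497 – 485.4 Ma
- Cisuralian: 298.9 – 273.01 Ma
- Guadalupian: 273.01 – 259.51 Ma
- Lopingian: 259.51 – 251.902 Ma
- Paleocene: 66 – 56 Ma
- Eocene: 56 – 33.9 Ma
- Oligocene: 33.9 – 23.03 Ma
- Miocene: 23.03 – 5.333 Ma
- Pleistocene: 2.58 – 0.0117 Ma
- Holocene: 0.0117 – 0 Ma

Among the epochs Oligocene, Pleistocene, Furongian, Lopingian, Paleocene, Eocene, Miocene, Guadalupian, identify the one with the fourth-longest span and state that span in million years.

Start − end for each: Oligocene 33.9 − 23.03 = 10.87; Pleistocene 2.58 − 0.0117 = 2.5683; Furongian 497 − 485.4 = 11.6; Lopingian 259.51 − 251.902 = 7.608; Paleocene 66 − 56 = 10; Eocene 56 − 33.9 = 22.1; Miocene 23.03 − 5.333 = 17.697; Guadalupian 273.01 − 259.51 = 13.5.
Ranking these from longest: Eocene > Miocene > Guadalupian > Furongian > Oligocene > Paleocene > Lopingian > Pleistocene.
Position 4 in that ranking is Furongian, which lasted 11.6 Myr.

Furongian, 11.6 million years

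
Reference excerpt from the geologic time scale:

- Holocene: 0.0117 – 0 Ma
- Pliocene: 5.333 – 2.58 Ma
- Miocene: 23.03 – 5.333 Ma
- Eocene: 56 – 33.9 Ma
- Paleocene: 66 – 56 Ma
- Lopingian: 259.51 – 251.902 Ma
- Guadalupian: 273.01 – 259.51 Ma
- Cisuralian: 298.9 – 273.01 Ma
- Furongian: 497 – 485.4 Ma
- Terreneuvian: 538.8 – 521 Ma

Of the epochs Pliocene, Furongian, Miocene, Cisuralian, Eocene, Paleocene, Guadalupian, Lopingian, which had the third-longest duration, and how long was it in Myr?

Miocene, 17.697 million years

Start − end for each: Pliocene 5.333 − 2.58 = 2.753; Furongian 497 − 485.4 = 11.6; Miocene 23.03 − 5.333 = 17.697; Cisuralian 298.9 − 273.01 = 25.89; Eocene 56 − 33.9 = 22.1; Paleocene 66 − 56 = 10; Guadalupian 273.01 − 259.51 = 13.5; Lopingian 259.51 − 251.902 = 7.608.
Ranking these from longest: Cisuralian > Eocene > Miocene > Guadalupian > Furongian > Paleocene > Lopingian > Pliocene.
Position 3 in that ranking is Miocene, which lasted 17.697 Myr.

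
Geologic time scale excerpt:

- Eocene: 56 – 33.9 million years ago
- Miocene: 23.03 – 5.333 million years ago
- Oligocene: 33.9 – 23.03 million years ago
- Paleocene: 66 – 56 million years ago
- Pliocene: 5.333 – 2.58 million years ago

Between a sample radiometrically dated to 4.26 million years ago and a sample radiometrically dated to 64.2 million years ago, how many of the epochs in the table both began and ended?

3

The older date is 64.2 Ma and the younger is 4.26 Ma.
Epochs with start < 64.2 and end > 4.26 Ma: Eocene (56–33.9), Oligocene (33.9–23.03), Miocene (23.03–5.333).
That is 3 complete epochs.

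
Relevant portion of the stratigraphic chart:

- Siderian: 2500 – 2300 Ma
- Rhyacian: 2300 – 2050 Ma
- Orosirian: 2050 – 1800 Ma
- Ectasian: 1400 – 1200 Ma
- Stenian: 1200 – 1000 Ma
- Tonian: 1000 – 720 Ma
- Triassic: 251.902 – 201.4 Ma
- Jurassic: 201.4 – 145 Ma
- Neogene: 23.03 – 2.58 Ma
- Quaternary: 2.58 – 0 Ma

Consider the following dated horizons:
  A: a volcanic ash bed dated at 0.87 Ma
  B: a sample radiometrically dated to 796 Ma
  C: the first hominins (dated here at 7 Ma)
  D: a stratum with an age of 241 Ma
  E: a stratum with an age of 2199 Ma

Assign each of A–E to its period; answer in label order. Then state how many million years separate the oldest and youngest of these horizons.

A — Quaternary; B — Tonian; C — Neogene; D — Triassic; E — Rhyacian; span 2198.13 million years

Match each age against the start–end ranges in the excerpt: A = 0.87 Ma → Quaternary (2.58–0); B = 796 Ma → Tonian (1000–720); C = 7 Ma → Neogene (23.03–2.58); D = 241 Ma → Triassic (251.902–201.4); E = 2199 Ma → Rhyacian (2300–2050).
The largest age is 2199 Ma and the smallest is 0.87 Ma; their difference is 2198.13 Myr.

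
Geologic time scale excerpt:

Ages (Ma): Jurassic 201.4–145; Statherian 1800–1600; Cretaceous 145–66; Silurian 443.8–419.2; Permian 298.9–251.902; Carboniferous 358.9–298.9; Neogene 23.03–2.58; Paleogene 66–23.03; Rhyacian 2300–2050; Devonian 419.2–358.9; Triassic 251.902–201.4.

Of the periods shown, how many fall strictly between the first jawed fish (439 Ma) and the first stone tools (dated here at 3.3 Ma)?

7

439 Ma sits inside the Silurian (443.8–419.2) and 3.3 Ma inside the Neogene (23.03–2.58); neither of those is wholly between the two dates.
The listed periods lying completely between them are Devonian, Carboniferous, Permian, Triassic, Jurassic, Cretaceous, Paleogene — 7 in all.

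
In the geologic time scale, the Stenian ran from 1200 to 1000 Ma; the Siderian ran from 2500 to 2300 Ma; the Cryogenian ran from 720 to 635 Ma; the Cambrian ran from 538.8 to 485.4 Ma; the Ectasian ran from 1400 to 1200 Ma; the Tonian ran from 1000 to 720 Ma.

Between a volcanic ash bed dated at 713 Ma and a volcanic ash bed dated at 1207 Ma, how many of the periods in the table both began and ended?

The older date is 1207 Ma and the younger is 713 Ma.
Periods with start < 1207 and end > 713 Ma: Stenian (1200–1000), Tonian (1000–720).
That is 2 complete periods.

2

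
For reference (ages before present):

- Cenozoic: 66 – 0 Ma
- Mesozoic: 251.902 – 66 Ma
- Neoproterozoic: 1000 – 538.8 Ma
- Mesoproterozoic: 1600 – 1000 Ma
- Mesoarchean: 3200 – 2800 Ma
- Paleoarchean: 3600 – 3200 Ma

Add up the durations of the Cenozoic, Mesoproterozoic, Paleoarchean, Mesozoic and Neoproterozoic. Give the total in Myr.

Duration is start − end for each: (66 − 0) + (1600 − 1000) + (3600 − 3200) + (251.902 − 66) + (1000 − 538.8).
That is 66 + 600 + 400 + 185.902 + 461.2, which totals 1713.102 million years.

1713.102 million years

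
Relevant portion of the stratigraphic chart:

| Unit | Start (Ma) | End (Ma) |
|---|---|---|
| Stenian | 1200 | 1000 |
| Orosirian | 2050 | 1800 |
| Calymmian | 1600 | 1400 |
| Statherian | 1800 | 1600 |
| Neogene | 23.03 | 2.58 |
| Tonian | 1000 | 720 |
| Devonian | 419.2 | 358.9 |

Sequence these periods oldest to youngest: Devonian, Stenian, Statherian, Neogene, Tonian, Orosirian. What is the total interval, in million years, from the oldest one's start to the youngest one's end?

Orosirian → Statherian → Stenian → Tonian → Devonian → Neogene; total span 2047.42 Myr

From the excerpt: Devonian 419.2–358.9; Stenian 1200–1000; Statherian 1800–1600; Neogene 23.03–2.58; Tonian 1000–720; Orosirian 2050–1800 (Ma).
Larger Ma is earlier, so the oldest is Orosirian and the youngest is Neogene; oldest to youngest: Orosirian, Statherian, Stenian, Tonian, Devonian, Neogene.
Oldest start 2050 minus youngest end 2.58 gives 2047.42 Myr overall.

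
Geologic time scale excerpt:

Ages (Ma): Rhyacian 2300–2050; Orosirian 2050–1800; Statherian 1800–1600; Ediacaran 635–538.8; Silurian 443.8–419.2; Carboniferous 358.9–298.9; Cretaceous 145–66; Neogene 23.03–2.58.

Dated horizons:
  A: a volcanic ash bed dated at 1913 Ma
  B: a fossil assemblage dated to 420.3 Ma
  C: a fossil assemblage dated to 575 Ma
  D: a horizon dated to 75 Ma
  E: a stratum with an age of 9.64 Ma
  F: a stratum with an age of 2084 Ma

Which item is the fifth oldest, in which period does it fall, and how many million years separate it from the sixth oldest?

Sorted oldest-first by Ma: F (2084), A (1913), C (575), B (420.3), D (75), E (9.64).
The fifth oldest is D at 75 Ma, which lies in 145–66 Ma: the Cretaceous.
The sixth oldest is E at 9.64 Ma; separation = |75 − 9.64| = 65.36 Myr.

D, in the Cretaceous; 65.36 million years to E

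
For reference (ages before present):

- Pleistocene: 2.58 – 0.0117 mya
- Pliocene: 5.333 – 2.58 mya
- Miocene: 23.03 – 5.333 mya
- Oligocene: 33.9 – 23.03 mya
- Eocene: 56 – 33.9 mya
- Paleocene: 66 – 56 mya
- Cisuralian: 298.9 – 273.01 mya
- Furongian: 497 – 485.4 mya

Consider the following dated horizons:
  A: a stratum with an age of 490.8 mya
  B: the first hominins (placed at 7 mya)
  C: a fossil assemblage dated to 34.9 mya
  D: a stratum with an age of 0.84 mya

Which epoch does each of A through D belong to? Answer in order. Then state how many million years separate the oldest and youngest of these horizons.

A — Furongian; B — Miocene; C — Eocene; D — Pleistocene; span 489.96 million years

Match each age against the start–end ranges in the excerpt: A = 490.8 Ma → Furongian (497–485.4); B = 7 Ma → Miocene (23.03–5.333); C = 34.9 Ma → Eocene (56–33.9); D = 0.84 Ma → Pleistocene (2.58–0.0117).
The largest age is 490.8 Ma and the smallest is 0.84 Ma; their difference is 489.96 Myr.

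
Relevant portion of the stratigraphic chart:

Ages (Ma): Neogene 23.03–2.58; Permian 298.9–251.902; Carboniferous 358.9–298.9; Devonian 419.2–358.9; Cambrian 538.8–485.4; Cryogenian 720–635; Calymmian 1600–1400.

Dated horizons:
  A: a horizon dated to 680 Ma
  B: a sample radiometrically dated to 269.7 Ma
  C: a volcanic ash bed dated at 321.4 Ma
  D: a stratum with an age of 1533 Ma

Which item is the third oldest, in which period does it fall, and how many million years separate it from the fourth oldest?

Larger Ma means older, so oldest first: D 1533 > A 680 > C 321.4 > B 269.7.
Counting 3 along gives C (321.4 Ma); the excerpt puts that inside the Carboniferous, 358.9–298.9 Ma.
Next in line is B (269.7 Ma), and 321.4 − 269.7 = 51.7 Myr.

C, in the Carboniferous; 51.7 million years to B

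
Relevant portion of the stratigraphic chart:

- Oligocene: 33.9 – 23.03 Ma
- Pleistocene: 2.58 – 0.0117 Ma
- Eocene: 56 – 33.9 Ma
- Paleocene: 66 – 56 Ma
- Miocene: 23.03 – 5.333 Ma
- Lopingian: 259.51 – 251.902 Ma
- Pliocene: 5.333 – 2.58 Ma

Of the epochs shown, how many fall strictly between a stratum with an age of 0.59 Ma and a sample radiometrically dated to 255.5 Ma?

255.5 Ma sits inside the Lopingian (259.51–251.902) and 0.59 Ma inside the Pleistocene (2.58–0.0117); neither of those is wholly between the two dates.
The listed epochs lying completely between them are Paleocene, Eocene, Oligocene, Miocene, Pliocene — 5 in all.

5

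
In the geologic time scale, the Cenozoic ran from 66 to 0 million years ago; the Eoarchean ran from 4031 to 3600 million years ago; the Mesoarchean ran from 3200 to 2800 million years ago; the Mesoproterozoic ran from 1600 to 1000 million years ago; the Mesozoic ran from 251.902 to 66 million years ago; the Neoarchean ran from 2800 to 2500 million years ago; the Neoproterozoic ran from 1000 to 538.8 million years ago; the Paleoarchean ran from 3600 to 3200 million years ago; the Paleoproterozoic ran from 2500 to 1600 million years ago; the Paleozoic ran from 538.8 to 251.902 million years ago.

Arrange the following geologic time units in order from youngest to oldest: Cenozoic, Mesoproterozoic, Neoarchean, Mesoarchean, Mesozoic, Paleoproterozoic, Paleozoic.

Cenozoic → Mesozoic → Paleozoic → Mesoproterozoic → Paleoproterozoic → Neoarchean → Mesoarchean

Read off each span (Ma): Cenozoic 66–0; Mesoproterozoic 1600–1000; Neoarchean 2800–2500; Mesoarchean 3200–2800; Mesozoic 251.902–66; Paleoproterozoic 2500–1600; Paleozoic 538.8–251.902.
Larger Ma is older, so oldest→youngest is Mesoarchean, Neoarchean, Paleoproterozoic, Mesoproterozoic, Paleozoic, Mesozoic, Cenozoic; reverse it for youngest→oldest.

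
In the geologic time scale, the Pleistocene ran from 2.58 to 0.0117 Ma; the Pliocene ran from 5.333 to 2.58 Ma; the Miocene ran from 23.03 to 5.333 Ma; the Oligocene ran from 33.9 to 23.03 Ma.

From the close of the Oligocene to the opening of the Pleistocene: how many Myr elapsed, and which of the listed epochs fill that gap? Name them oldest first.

20.45 million years; Miocene, Pliocene

End of Oligocene = 23.03 Ma; start of Pleistocene = 2.58 Ma.
Gap = 23.03 − 2.58 = 20.45 Myr.
Epochs wholly inside 23.03–2.58 Ma: Miocene (23.03–5.333), Pliocene (5.333–2.58).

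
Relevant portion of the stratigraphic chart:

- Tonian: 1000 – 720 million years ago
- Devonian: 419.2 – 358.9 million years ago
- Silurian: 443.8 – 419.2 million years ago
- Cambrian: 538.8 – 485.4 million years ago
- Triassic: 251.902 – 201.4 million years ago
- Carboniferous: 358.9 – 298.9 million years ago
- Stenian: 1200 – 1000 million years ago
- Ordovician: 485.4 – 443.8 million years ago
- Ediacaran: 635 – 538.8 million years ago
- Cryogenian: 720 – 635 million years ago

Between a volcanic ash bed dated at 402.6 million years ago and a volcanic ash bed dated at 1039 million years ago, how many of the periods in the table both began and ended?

6

1039 Ma sits inside the Stenian (1200–1000) and 402.6 Ma inside the Devonian (419.2–358.9); neither of those is wholly between the two dates.
The listed periods lying completely between them are Tonian, Cryogenian, Ediacaran, Cambrian, Ordovician, Silurian — 6 in all.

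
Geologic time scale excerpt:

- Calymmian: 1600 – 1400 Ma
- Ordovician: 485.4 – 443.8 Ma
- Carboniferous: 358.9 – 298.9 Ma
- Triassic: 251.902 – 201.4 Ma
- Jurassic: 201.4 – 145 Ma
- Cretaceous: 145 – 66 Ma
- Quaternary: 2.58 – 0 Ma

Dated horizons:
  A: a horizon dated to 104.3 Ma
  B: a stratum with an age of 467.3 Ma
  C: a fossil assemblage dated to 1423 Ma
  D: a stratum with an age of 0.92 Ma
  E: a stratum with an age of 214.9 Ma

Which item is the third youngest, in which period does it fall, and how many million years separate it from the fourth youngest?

Sorted youngest-first by Ma: D (0.92), A (104.3), E (214.9), B (467.3), C (1423).
The third youngest is E at 214.9 Ma, which lies in 251.902–201.4 Ma: the Triassic.
The fourth youngest is B at 467.3 Ma; separation = |214.9 − 467.3| = 252.4 Myr.

E, in the Triassic; 252.4 million years to B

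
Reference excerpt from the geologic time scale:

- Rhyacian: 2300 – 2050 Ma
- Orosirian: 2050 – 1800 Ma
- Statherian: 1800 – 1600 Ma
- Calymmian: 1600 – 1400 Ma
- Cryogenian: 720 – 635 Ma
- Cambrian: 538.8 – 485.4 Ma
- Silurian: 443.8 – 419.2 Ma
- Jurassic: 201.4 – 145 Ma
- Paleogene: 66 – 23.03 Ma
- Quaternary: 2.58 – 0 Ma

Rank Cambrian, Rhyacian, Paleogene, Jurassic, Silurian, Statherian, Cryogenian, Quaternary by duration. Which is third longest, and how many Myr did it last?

Cryogenian, 85 million years

Durations: Cambrian 53.4; Rhyacian 250; Paleogene 42.97; Jurassic 56.4; Silurian 24.6; Statherian 200; Cryogenian 85; Quaternary 2.58 Myr.
Sorted longest-first: Rhyacian (250), Statherian (200), Cryogenian (85), Jurassic (56.4), Cambrian (53.4), Paleogene (42.97), Silurian (24.6), Quaternary (2.58).
The third longest is Cryogenian at 85 Myr.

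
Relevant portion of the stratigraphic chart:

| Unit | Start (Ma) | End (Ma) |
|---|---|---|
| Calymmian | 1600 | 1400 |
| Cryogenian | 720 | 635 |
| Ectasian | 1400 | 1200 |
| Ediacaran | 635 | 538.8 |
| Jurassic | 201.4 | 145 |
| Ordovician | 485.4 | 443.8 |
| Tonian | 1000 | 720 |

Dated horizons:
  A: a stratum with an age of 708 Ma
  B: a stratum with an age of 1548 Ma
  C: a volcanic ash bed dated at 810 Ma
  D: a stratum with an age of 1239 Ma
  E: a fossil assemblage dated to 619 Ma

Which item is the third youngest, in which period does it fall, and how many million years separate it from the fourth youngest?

Smaller Ma means younger, so youngest first: E 619 < A 708 < C 810 < D 1239 < B 1548.
Counting 3 along gives C (810 Ma); the excerpt puts that inside the Tonian, 1000–720 Ma.
Next in line is D (1239 Ma), and 1239 − 810 = 429 Myr.

C, in the Tonian; 429 million years to D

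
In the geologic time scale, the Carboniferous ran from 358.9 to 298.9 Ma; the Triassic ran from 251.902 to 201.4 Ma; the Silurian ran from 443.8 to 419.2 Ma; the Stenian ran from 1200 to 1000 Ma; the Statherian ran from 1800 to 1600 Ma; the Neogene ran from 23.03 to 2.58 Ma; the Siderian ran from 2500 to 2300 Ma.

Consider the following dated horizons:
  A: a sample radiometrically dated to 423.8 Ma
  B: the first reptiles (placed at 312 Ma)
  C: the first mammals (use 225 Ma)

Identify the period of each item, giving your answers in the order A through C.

A — Silurian; B — Carboniferous; C — Triassic

A: 423.8 Ma lies in 443.8–419.2 Ma, so Silurian.
B: 312 Ma lies in 358.9–298.9 Ma, so Carboniferous.
C: 225 Ma lies in 251.902–201.4 Ma, so Triassic.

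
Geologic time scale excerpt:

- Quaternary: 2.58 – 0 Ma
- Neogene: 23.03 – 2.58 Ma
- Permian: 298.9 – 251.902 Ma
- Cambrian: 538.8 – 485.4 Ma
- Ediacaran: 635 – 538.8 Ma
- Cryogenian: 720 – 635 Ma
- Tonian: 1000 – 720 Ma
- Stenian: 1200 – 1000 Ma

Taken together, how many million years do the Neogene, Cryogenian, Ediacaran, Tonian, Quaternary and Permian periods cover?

Duration is start − end for each: (23.03 − 2.58) + (720 − 635) + (635 − 538.8) + (1000 − 720) + (2.58 − 0) + (298.9 − 251.902).
That is 20.45 + 85 + 96.2 + 280 + 2.58 + 46.998, which totals 531.228 million years.

531.228 million years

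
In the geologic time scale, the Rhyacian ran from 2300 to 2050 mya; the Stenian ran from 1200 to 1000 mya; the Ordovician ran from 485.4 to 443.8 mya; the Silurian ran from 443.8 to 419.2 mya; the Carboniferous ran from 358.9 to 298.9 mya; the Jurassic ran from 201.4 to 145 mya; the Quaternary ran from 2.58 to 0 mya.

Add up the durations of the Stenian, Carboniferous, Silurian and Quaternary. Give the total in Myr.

287.18 million years

Each duration: Stenian = 200; Carboniferous = 60; Silurian = 24.6; Quaternary = 2.58.
Sum: 200 + 60 + 24.6 + 2.58 = 287.18 Myr.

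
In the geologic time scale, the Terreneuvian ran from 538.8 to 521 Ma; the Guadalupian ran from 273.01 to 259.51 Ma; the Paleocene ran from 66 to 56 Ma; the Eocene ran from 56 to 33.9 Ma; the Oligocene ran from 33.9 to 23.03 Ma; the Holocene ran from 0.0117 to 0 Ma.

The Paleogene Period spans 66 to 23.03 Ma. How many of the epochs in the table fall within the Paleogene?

Epochs inside 66–23.03 Ma: Paleocene, Eocene, Oligocene — 3 in total.

3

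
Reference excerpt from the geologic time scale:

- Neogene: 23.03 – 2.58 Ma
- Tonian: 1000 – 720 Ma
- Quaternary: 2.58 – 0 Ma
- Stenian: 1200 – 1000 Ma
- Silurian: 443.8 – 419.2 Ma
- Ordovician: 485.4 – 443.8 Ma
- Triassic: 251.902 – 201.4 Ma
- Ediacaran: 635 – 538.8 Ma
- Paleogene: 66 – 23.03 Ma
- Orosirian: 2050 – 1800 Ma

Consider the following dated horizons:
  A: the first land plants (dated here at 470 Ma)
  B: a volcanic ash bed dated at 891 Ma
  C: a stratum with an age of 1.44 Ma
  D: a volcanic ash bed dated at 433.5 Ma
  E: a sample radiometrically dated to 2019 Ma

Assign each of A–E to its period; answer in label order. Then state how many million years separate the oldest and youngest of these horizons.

Match each age against the start–end ranges in the excerpt: A = 470 Ma → Ordovician (485.4–443.8); B = 891 Ma → Tonian (1000–720); C = 1.44 Ma → Quaternary (2.58–0); D = 433.5 Ma → Silurian (443.8–419.2); E = 2019 Ma → Orosirian (2050–1800).
The largest age is 2019 Ma and the smallest is 1.44 Ma; their difference is 2017.56 Myr.

A — Ordovician; B — Tonian; C — Quaternary; D — Silurian; E — Orosirian; span 2017.56 million years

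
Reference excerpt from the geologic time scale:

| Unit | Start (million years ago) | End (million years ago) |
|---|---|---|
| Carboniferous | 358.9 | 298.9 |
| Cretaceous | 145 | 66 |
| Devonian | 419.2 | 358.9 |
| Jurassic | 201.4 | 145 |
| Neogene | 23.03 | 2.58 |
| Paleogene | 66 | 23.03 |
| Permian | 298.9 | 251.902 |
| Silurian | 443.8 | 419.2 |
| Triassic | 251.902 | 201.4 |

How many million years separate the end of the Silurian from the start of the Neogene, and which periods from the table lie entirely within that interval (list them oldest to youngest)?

396.17 million years; Devonian, Carboniferous, Permian, Triassic, Jurassic, Cretaceous, Paleogene

End of Silurian = 419.2 Ma; start of Neogene = 23.03 Ma.
Gap = 419.2 − 23.03 = 396.17 Myr.
Periods wholly inside 419.2–23.03 Ma: Devonian (419.2–358.9), Carboniferous (358.9–298.9), Permian (298.9–251.902), Triassic (251.902–201.4), Jurassic (201.4–145), Cretaceous (145–66), Paleogene (66–23.03).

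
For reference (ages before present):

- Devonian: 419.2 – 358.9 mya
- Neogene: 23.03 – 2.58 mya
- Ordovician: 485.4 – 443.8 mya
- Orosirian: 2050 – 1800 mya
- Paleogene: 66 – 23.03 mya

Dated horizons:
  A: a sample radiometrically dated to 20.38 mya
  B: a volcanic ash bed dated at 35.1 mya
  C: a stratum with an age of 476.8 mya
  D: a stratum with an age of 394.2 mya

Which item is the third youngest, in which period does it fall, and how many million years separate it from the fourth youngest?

D, in the Devonian; 82.6 million years to C

Sorted youngest-first by Ma: A (20.38), B (35.1), D (394.2), C (476.8).
The third youngest is D at 394.2 Ma, which lies in 419.2–358.9 Ma: the Devonian.
The fourth youngest is C at 476.8 Ma; separation = |394.2 − 476.8| = 82.6 Myr.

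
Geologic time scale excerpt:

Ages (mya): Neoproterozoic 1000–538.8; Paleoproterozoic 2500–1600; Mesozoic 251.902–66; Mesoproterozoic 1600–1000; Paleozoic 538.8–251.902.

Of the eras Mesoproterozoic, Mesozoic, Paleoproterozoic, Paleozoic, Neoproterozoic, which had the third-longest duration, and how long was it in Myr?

Start − end for each: Mesoproterozoic 1600 − 1000 = 600; Mesozoic 251.902 − 66 = 185.902; Paleoproterozoic 2500 − 1600 = 900; Paleozoic 538.8 − 251.902 = 286.898; Neoproterozoic 1000 − 538.8 = 461.2.
Ranking these from longest: Paleoproterozoic > Mesoproterozoic > Neoproterozoic > Paleozoic > Mesozoic.
Position 3 in that ranking is Neoproterozoic, which lasted 461.2 Myr.

Neoproterozoic, 461.2 million years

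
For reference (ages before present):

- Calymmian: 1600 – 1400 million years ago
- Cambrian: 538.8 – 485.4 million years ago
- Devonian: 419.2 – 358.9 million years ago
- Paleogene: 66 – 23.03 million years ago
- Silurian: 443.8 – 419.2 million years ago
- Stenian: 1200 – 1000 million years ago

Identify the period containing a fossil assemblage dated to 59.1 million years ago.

59.1 Ma lies between 66 and 23.03 Ma, so it falls in the Paleogene.

Paleogene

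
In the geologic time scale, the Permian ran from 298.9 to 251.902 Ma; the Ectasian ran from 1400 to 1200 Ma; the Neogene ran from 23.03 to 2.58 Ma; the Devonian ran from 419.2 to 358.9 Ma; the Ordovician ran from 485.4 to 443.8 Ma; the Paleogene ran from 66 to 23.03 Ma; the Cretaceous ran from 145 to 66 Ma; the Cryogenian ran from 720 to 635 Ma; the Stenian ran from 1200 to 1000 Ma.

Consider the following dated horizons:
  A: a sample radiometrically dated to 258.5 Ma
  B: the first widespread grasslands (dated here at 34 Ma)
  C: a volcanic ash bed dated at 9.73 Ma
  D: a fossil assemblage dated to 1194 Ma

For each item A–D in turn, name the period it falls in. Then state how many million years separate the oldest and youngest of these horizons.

A: 258.5 Ma lies in 298.9–251.902 Ma, so Permian.
B: 34 Ma lies in 66–23.03 Ma, so Paleogene.
C: 9.73 Ma lies in 23.03–2.58 Ma, so Neogene.
D: 1194 Ma lies in 1200–1000 Ma, so Stenian.
Oldest = 1194 Ma, youngest = 9.73 Ma → span 1184.27 Myr.

A — Permian; B — Paleogene; C — Neogene; D — Stenian; span 1184.27 million years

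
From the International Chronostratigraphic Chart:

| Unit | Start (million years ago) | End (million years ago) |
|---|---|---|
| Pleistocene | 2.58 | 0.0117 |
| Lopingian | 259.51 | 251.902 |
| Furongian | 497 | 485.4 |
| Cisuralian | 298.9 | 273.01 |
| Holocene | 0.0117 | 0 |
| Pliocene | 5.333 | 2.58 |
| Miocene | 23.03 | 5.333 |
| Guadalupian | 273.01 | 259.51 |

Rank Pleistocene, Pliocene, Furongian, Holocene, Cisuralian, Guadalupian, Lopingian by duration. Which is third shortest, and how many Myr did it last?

Start − end for each: Pleistocene 2.58 − 0.0117 = 2.5683; Pliocene 5.333 − 2.58 = 2.753; Furongian 497 − 485.4 = 11.6; Holocene 0.0117 − 0 = 0.0117; Cisuralian 298.9 − 273.01 = 25.89; Guadalupian 273.01 − 259.51 = 13.5; Lopingian 259.51 − 251.902 = 7.608.
Ranking these from shortest: Holocene < Pleistocene < Pliocene < Lopingian < Furongian < Guadalupian < Cisuralian.
Position 3 in that ranking is Pliocene, which lasted 2.753 Myr.

Pliocene, 2.753 million years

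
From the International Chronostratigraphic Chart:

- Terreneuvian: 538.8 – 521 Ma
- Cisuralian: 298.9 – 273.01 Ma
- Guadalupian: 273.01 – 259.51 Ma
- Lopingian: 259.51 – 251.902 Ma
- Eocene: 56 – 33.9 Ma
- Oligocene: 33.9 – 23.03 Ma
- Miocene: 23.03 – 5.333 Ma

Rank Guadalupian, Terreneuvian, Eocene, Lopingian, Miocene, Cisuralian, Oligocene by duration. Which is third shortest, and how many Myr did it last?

Start − end for each: Guadalupian 273.01 − 259.51 = 13.5; Terreneuvian 538.8 − 521 = 17.8; Eocene 56 − 33.9 = 22.1; Lopingian 259.51 − 251.902 = 7.608; Miocene 23.03 − 5.333 = 17.697; Cisuralian 298.9 − 273.01 = 25.89; Oligocene 33.9 − 23.03 = 10.87.
Ranking these from shortest: Lopingian < Oligocene < Guadalupian < Miocene < Terreneuvian < Eocene < Cisuralian.
Position 3 in that ranking is Guadalupian, which lasted 13.5 Myr.

Guadalupian, 13.5 million years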